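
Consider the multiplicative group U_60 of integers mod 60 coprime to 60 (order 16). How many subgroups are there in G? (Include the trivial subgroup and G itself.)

27

|G| = 16, so by Lagrange every subgroup order divides 16. Divisors: 1, 2, 4, 8, 16.
Subgroups by order — order 1: 1; order 2: 7; order 4: 11; order 8: 7; order 16: 1.
Total: 1 + 7 + 11 + 7 + 1 = 27.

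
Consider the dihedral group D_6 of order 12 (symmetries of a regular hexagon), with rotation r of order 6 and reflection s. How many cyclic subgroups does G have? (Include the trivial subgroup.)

Each element a generates a cyclic subgroup ⟨a⟩; distinct elements may generate the same one (a cyclic group of order d has φ(d) generators).
Cyclic subgroups by order — order 1: 1; order 2: 7; order 3: 1; order 6: 1.
Total: 10.

10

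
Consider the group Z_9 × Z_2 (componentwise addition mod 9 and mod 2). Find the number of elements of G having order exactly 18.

An element (a,b) has order lcm(ord(a), ord(b)); count pairs with lcm equal to 18.
Enumerating gives 6 such elements.

6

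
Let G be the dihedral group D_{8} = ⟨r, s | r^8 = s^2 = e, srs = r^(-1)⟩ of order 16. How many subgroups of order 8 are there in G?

3

|G| = 16 and 8 | 16, so subgroups of order 8 are possible by Lagrange.
The subgroups of order 8 are: {e, r, r^2, r^3, r^4, r^5, r^6, r^7}; {e, r^2, r^4, r^6, s, r^2s, r^4s, r^6s}; {e, r^2, r^4, r^6, rs, r^3s, r^5s, r^7s}.
So G has 3 subgroups of order 8.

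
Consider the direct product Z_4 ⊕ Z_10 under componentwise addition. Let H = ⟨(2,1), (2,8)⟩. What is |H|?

20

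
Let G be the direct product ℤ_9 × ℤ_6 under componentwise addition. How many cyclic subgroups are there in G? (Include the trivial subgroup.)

16

Each element a generates a cyclic subgroup ⟨a⟩; distinct elements may generate the same one (a cyclic group of order d has φ(d) generators).
Cyclic subgroups by order — order 1: 1; order 2: 1; order 3: 4; order 6: 4; order 9: 3; order 18: 3.
Total: 16.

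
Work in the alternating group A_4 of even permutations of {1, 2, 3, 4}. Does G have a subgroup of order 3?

Yes

3 | 12. A subgroup of order 3 is {e, (1 2 3), (1 3 2)}.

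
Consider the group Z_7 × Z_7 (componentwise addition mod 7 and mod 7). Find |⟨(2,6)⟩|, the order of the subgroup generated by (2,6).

7

The order of (2,6) in Z_7 × Z_7 is lcm(ord(2) in Z_7, ord(6) in Z_7).
ord(2) = 7 and ord(6) = 7, so |⟨(2,6)⟩| = lcm(7, 7) = 7.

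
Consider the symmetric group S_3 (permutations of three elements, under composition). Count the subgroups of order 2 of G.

3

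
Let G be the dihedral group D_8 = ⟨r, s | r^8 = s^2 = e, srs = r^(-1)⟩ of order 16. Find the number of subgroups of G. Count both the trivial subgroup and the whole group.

|G| = 16, so by Lagrange every subgroup order divides 16. Divisors: 1, 2, 4, 8, 16.
Subgroups by order — order 1: 1; order 2: 9; order 4: 5; order 8: 3; order 16: 1.
Total: 1 + 9 + 5 + 3 + 1 = 19.

19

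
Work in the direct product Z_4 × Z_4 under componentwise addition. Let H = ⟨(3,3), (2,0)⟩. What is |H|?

8

|⟨(3,3)⟩| = 4 and |⟨(2,0)⟩| = 2, so |H| is a multiple of lcm(4, 2) = 4 and divides |G| = 16.
Closing under the operation: H = {(0,0), (0,2), (1,1), (1,3), (2,0), (2,2), (3,1), (3,3)}, so |H| = 8.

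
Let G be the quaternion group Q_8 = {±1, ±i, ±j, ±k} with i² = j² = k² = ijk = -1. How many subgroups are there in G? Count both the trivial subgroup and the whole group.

6

|G| = 8, so by Lagrange every subgroup order divides 8. Divisors: 1, 2, 4, 8.
Subgroups by order — order 1: 1; order 2: 1; order 4: 3; order 8: 1.
Total: 1 + 1 + 3 + 1 = 6.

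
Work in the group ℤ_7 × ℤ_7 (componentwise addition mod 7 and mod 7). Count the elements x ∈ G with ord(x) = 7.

An element (a,b) has order lcm(ord(a), ord(b)); count pairs with lcm equal to 7.
Enumerating gives 48 such elements.

48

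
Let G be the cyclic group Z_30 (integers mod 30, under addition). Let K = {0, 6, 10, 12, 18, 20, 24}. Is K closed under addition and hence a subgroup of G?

|K| = 7 does not divide |G| = 30, so by Lagrange K is not a subgroup.

No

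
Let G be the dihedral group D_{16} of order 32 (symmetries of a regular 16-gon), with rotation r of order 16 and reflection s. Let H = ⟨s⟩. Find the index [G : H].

16

|⟨s⟩| = 2 and |G| = 32.
By Lagrange, [G : H] = |G|/|H| = 32/2 = 16.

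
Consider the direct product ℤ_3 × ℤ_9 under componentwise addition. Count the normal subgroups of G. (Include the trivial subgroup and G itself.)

10

G is abelian, so every subgroup is normal.
G has 10 subgroups in total, hence 10 normal subgroups.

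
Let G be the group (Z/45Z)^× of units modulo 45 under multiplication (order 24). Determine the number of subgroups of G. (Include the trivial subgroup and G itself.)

|G| = 24, so by Lagrange every subgroup order divides 24. Divisors: 1, 2, 3, 4, 6, 8, 12, 24.
Subgroups by order — order 1: 1; order 2: 3; order 3: 1; order 4: 3; order 6: 3; order 8: 1; order 12: 3; order 24: 1.
Total: 1 + 3 + 1 + 3 + 3 + 1 + 3 + 1 = 16.

16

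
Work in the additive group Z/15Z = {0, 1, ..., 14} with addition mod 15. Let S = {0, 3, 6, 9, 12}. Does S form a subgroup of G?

Yes

|S| = 5 divides |G| = 15, consistent with Lagrange.
S contains the identity, every element's inverse is in S, and S is closed under +: it is a subgroup.
In fact S = ⟨3⟩.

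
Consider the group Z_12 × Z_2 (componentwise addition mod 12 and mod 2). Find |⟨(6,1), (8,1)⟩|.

|⟨(6,1)⟩| = 2 and |⟨(8,1)⟩| = 6, so |H| is a multiple of lcm(2, 6) = 6 and divides |G| = 24.
Closing under the operation: H = {(0,0), (0,1), (2,0), (2,1), (4,0), (4,1), (6,0), (6,1), (8,0), (8,1), (10,0), (10,1)}, so |H| = 12.

12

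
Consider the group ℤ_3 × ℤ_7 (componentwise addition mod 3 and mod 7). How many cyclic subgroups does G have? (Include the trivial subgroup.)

4

A cyclic subgroup of order d is generated by each of its φ(d) elements of order d, so the cyclic subgroups of order d number (#elements of order d)/φ(d).
Cyclic subgroups by order — order 1: 1; order 3: 1; order 7: 1; order 21: 1.
Total: 4.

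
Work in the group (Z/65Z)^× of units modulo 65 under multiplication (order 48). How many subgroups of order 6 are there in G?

3

|G| = 48 and 6 | 48, so subgroups of order 6 are possible by Lagrange.
The subgroups of order 6 are: {1, 9, 14, 16, 29, 61}; {1, 16, 36, 51, 56, 61}; {1, 4, 16, 49, 61, 64}.
So G has 3 subgroups of order 6.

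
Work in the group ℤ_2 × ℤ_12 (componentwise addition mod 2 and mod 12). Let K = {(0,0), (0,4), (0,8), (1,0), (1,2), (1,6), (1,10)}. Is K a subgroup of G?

|K| = 7 does not divide |G| = 24, so by Lagrange K is not a subgroup.

No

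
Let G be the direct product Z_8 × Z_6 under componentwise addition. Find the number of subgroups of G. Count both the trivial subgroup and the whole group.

22

|G| = 48, so by Lagrange every subgroup order divides 48. Divisors: 1, 2, 3, 4, 6, 8, 12, 16, 24, 48.
Subgroups by order — order 1: 1; order 2: 3; order 3: 1; order 4: 3; order 6: 3; order 8: 3; order 12: 3; order 16: 1; order 24: 3; order 48: 1.
Total: 1 + 3 + 1 + 3 + 3 + 3 + 3 + 1 + 3 + 1 = 22.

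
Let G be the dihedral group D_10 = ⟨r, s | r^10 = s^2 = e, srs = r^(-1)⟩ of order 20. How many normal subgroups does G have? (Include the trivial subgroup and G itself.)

G has 22 subgroups. Checking conjugation-invariance by order — order 1: 1/1 normal; order 2: 1/11 normal; order 4: 0/5 normal; order 5: 1/1 normal; order 10: 3/3 normal; order 20: 1/1 normal.
Total normal subgroups: 7.

7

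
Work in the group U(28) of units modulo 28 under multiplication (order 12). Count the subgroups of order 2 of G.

|G| = 12 and 2 | 12, so subgroups of order 2 are possible by Lagrange.
The subgroups of order 2 are: {1, 13}; {1, 15}; {1, 27}.
So G has 3 subgroups of order 2.

3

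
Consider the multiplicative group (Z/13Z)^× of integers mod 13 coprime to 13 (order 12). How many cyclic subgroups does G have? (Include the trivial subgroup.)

6

Group the elements of G by the cyclic subgroup they generate; each cyclic subgroup of order d accounts for φ(d) elements.
Cyclic subgroups by order — order 1: 1; order 2: 1; order 3: 1; order 4: 1; order 6: 1; order 12: 1.
Total: 6.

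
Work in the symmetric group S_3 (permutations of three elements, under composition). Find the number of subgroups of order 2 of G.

3

|G| = 6 and 2 | 6, so subgroups of order 2 are possible by Lagrange.
The subgroups of order 2 are: {e, (1 2)}; {e, (1 3)}; {e, (2 3)}.
So G has 3 subgroups of order 2.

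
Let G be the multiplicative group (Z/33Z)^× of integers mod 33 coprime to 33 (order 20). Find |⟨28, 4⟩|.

|⟨28⟩| = 10 and |⟨4⟩| = 5, so |H| is a multiple of lcm(10, 5) = 10 and divides |G| = 20.
Closing under the operation: H = {1, 4, 7, 10, 13, 16, 19, 25, 28, 31}, so |H| = 10.

10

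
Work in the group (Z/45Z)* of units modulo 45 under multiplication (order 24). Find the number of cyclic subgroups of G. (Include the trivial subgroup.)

Each element a generates a cyclic subgroup ⟨a⟩; distinct elements may generate the same one (a cyclic group of order d has φ(d) generators).
Cyclic subgroups by order — order 1: 1; order 2: 3; order 3: 1; order 4: 2; order 6: 3; order 12: 2.
Total: 12.

12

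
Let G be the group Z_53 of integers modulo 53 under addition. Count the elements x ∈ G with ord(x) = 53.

52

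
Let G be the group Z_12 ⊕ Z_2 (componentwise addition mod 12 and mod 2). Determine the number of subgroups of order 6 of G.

3

|G| = 24 and 6 | 24, so subgroups of order 6 are possible by Lagrange.
The subgroups of order 6 are: {(0,0), (0,1), (4,0), (4,1), (8,0), (8,1)}; {(0,0), (2,0), (4,0), (6,0), (8,0), (10,0)}; {(0,0), (2,1), (4,0), (6,1), (8,0), (10,1)}.
So G has 3 subgroups of order 6.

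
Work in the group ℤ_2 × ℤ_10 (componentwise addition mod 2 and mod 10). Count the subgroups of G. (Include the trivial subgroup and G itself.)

|G| = 20, so by Lagrange every subgroup order divides 20. Divisors: 1, 2, 4, 5, 10, 20.
Subgroups by order — order 1: 1; order 2: 3; order 4: 1; order 5: 1; order 10: 3; order 20: 1.
Total: 1 + 3 + 1 + 1 + 3 + 1 = 10.

10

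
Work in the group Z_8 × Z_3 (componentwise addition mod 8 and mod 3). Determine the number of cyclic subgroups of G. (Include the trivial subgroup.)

8

Group the elements of G by the cyclic subgroup they generate; each cyclic subgroup of order d accounts for φ(d) elements.
Cyclic subgroups by order — order 1: 1; order 2: 1; order 3: 1; order 4: 1; order 6: 1; order 8: 1; order 12: 1; order 24: 1.
Total: 8.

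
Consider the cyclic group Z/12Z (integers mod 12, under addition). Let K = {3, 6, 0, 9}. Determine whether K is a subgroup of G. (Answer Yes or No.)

|K| = 4 divides |G| = 12, consistent with Lagrange.
K contains the identity, every element's inverse is in K, and K is closed under +: it is a subgroup.
In fact K = ⟨9⟩.

Yes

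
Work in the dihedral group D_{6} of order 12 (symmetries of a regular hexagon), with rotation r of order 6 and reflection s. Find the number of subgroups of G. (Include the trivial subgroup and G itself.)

|G| = 12, so by Lagrange every subgroup order divides 12. Divisors: 1, 2, 3, 4, 6, 12.
Subgroups by order — order 1: 1; order 2: 7; order 3: 1; order 4: 3; order 6: 3; order 12: 1.
Total: 1 + 7 + 1 + 3 + 3 + 1 = 16.

16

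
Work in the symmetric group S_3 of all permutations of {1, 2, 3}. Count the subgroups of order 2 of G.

3

|G| = 6 and 2 | 6, so subgroups of order 2 are possible by Lagrange.
The subgroups of order 2 are: {e, (1 2)}; {e, (1 3)}; {e, (2 3)}.
So G has 3 subgroups of order 2.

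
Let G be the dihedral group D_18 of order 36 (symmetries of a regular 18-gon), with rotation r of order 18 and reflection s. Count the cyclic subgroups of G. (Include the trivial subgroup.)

Group the elements of G by the cyclic subgroup they generate; each cyclic subgroup of order d accounts for φ(d) elements.
Cyclic subgroups by order — order 1: 1; order 2: 19; order 3: 1; order 6: 1; order 9: 1; order 18: 1.
Total: 24.

24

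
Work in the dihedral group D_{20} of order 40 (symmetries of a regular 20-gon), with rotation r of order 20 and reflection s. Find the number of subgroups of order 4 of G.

11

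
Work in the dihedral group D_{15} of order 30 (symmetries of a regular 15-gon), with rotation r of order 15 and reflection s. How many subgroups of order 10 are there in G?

3

|G| = 30 and 10 | 30, so subgroups of order 10 are possible by Lagrange.
The subgroups of order 10 are: {e, r^3, r^6, r^9, r^12, rs, r^4s, r^7s, r^10s, r^13s}; {e, r^3, r^6, r^9, r^12, r^2s, r^5s, r^8s, r^11s, r^14s}; {e, r^3, r^6, r^9, r^12, s, r^3s, r^6s, r^9s, r^12s}.
So G has 3 subgroups of order 10.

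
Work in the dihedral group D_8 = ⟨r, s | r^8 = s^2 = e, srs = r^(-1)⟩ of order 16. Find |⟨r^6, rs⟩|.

8

|⟨r^6⟩| = 4 and |⟨rs⟩| = 2, so |H| is a multiple of lcm(4, 2) = 4 and divides |G| = 16.
Closing under the operation: H = {e, r^2, r^4, r^6, rs, r^3s, r^5s, r^7s}, so |H| = 8.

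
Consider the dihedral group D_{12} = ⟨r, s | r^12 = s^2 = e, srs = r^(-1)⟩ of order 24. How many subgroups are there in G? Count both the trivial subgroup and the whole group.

34

|G| = 24, so by Lagrange every subgroup order divides 24. Divisors: 1, 2, 3, 4, 6, 8, 12, 24.
Subgroups by order — order 1: 1; order 2: 13; order 3: 1; order 4: 7; order 6: 5; order 8: 3; order 12: 3; order 24: 1.
Total: 1 + 13 + 1 + 7 + 5 + 3 + 3 + 1 = 34.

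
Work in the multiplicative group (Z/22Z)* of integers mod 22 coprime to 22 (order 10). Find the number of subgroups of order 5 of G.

1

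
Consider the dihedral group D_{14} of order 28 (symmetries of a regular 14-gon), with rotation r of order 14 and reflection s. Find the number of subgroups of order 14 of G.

3

|G| = 28 and 14 | 28, so subgroups of order 14 are possible by Lagrange.
The subgroups of order 14 are: {e, r, r^2, r^3, r^4, r^5, r^6, r^7, r^8, r^9, r^10, r^11, r^12, r^13}; {e, r^2, r^4, r^6, r^8, r^10, r^12, s, r^2s, r^4s, r^6s, r^8s, r^10s, r^12s}; {e, r^2, r^4, r^6, r^8, r^10, r^12, rs, r^3s, r^5s, r^7s, r^9s, r^11s, r^13s}.
So G has 3 subgroups of order 14.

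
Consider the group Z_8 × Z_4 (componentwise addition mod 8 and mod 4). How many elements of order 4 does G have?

12

An element (a,b) has order lcm(ord(a), ord(b)); count pairs with lcm equal to 4.
Enumerating gives 12 such elements.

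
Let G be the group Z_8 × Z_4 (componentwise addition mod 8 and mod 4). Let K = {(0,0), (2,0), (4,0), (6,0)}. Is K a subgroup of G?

|K| = 4 divides |G| = 32, consistent with Lagrange.
K contains the identity, every element's inverse is in K, and K is closed under +: it is a subgroup.
In fact K = ⟨(6,0)⟩.

Yes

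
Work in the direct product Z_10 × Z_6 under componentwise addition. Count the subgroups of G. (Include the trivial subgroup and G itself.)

20

|G| = 60, so by Lagrange every subgroup order divides 60. Divisors: 1, 2, 3, 4, 5, 6, 10, 12, 15, 20, 30, 60.
Subgroups by order — order 1: 1; order 2: 3; order 3: 1; order 4: 1; order 5: 1; order 6: 3; order 10: 3; order 12: 1; order 15: 1; order 20: 1; order 30: 3; order 60: 1.
Total: 1 + 3 + 1 + 1 + 1 + 3 + 3 + 1 + 1 + 1 + 3 + 1 = 20.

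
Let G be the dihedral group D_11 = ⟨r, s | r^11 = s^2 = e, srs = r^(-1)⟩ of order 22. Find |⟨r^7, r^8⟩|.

11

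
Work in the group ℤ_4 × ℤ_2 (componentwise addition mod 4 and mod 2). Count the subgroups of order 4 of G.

3

|G| = 8 and 4 | 8, so subgroups of order 4 are possible by Lagrange.
The subgroups of order 4 are: {(0,0), (0,1), (2,0), (2,1)}; {(0,0), (1,0), (2,0), (3,0)}; {(0,0), (1,1), (2,0), (3,1)}.
So G has 3 subgroups of order 4.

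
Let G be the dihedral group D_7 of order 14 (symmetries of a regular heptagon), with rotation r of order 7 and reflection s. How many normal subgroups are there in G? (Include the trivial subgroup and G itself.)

3

G has 10 subgroups. Checking conjugation-invariance by order — order 1: 1/1 normal; order 2: 0/7 normal; order 7: 1/1 normal; order 14: 1/1 normal.
Total normal subgroups: 3.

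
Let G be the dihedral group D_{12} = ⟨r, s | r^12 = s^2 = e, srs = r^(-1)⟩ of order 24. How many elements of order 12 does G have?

The elements of order 12 are: r, r^5, r^7, r^11.
That's 4.

4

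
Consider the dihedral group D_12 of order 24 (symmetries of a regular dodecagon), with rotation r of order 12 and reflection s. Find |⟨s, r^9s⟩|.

|⟨s⟩| = 2 and |⟨r^9s⟩| = 2, so |H| is a multiple of lcm(2, 2) = 2 and divides |G| = 24.
Closing under the operation: H = {e, r^3, r^6, r^9, s, r^3s, r^6s, r^9s}, so |H| = 8.

8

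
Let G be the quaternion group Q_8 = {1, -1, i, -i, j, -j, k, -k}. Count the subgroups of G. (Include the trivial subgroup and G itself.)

6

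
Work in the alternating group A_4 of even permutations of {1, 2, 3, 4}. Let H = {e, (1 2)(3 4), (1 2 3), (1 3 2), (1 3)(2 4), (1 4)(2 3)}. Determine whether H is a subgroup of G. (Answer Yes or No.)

No

Closure fails: (1 3 2) ∘ (1 2)(3 4) = (2 3 4) ∉ H. So H is not a subgroup.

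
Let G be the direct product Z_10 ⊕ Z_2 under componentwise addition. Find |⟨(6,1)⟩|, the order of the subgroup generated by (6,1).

The order of (6,1) in Z_10 × Z_2 is lcm(ord(6) in Z_10, ord(1) in Z_2).
ord(6) = 5 and ord(1) = 2, so |⟨(6,1)⟩| = lcm(5, 2) = 10.

10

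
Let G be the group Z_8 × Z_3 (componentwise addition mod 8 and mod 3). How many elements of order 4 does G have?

2

An element (a,b) has order lcm(ord(a), ord(b)); count pairs with lcm equal to 4.
Enumerating gives 2 such elements.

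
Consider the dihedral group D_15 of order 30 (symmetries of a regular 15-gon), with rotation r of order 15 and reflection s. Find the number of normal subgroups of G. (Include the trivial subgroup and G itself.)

5

G has 28 subgroups. Checking conjugation-invariance by order — order 1: 1/1 normal; order 2: 0/15 normal; order 3: 1/1 normal; order 5: 1/1 normal; order 6: 0/5 normal; order 10: 0/3 normal; order 15: 1/1 normal; order 30: 1/1 normal.
Total normal subgroups: 5.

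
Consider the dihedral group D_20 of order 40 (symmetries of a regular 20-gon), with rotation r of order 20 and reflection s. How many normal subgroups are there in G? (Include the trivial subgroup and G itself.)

9

G has 48 subgroups. Checking conjugation-invariance by order — order 1: 1/1 normal; order 2: 1/21 normal; order 4: 1/11 normal; order 5: 1/1 normal; order 8: 0/5 normal; order 10: 1/5 normal; order 20: 3/3 normal; order 40: 1/1 normal.
Total normal subgroups: 9.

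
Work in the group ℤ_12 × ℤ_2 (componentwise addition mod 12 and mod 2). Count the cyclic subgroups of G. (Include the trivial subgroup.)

Each element a generates a cyclic subgroup ⟨a⟩; distinct elements may generate the same one (a cyclic group of order d has φ(d) generators).
Cyclic subgroups by order — order 1: 1; order 2: 3; order 3: 1; order 4: 2; order 6: 3; order 12: 2.
Total: 12.

12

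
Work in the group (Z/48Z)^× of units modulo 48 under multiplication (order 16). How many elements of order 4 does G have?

The elements of order 4 are: 5, 11, 13, 19, 29, 35, 37, 43.
That's 8.

8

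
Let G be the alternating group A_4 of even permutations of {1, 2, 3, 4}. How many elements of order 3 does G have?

The elements of order 3 are: (2 3 4), (2 4 3), (1 2 3), (1 2 4), (1 3 2), (1 3 4), (1 4 2), (1 4 3).
That's 8.

8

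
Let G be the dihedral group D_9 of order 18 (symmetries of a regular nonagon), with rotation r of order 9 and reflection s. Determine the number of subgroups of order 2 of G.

9

|G| = 18 and 2 | 18, so subgroups of order 2 are possible by Lagrange.
The subgroups of order 2 are: {e, r^2s}; {e, r^3s}; {e, r^4s}; {e, r^5s}; … (9 in all).
So G has 9 subgroups of order 2.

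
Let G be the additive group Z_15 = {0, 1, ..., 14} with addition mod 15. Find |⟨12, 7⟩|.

15

|⟨12⟩| = 5 and |⟨7⟩| = 15, so |H| is a multiple of lcm(5, 15) = 15 and divides |G| = 15.
Closing {12, 7} under the group operation gives all of G, so |H| = 15.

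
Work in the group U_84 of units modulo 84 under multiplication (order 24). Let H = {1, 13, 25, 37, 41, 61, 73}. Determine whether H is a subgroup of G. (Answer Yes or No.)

|H| = 7 does not divide |G| = 24, so by Lagrange H is not a subgroup.

No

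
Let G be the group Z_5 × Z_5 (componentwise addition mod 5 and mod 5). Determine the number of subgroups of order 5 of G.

6

|G| = 25 and 5 | 25, so subgroups of order 5 are possible by Lagrange.
The subgroups of order 5 are: {(0,0), (0,1), (0,2), (0,3), (0,4)}; {(0,0), (1,0), (2,0), (3,0), (4,0)}; {(0,0), (1,1), (2,2), (3,3), (4,4)}; {(0,0), (1,2), (2,4), (3,1), (4,3)}; … (6 in all).
So G has 6 subgroups of order 5.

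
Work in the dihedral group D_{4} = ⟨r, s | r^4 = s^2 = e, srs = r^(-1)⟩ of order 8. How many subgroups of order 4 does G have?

|G| = 8 and 4 | 8, so subgroups of order 4 are possible by Lagrange.
The subgroups of order 4 are: {e, r, r^2, r^3}; {e, r^2, s, r^2s}; {e, r^2, rs, r^3s}.
So G has 3 subgroups of order 4.

3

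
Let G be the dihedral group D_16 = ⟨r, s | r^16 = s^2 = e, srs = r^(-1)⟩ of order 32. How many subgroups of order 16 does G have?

3

|G| = 32 and 16 | 32, so subgroups of order 16 are possible by Lagrange.
The subgroups of order 16 are: {e, r, r^2, r^3, r^4, r^5, r^6, r^7, r^8, r^9, r^10, r^11, r^12, r^13, r^14, r^15}; {e, r^2, r^4, r^6, r^8, r^10, r^12, r^14, s, r^2s, r^4s, r^6s, r^8s, r^10s, r^12s, r^14s}; {e, r^2, r^4, r^6, r^8, r^10, r^12, r^14, rs, r^3s, r^5s, r^7s, r^9s, r^11s, r^13s, r^15s}.
So G has 3 subgroups of order 16.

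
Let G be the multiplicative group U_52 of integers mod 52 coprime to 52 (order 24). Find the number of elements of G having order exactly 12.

8

The elements of order 12 are: 7, 11, 15, 19, 33, 37, 41, 45.
That's 8.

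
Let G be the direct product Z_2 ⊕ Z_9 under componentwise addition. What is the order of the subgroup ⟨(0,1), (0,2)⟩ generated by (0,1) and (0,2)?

9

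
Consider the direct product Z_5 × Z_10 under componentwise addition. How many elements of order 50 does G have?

An element (a,b) has order lcm(ord(a), ord(b)); count pairs with lcm equal to 50.
Enumerating gives 0 such elements.

0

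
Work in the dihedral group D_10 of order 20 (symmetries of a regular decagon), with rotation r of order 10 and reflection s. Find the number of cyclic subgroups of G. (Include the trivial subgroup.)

14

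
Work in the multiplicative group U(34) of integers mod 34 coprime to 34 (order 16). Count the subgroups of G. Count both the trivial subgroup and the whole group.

|G| = 16, so by Lagrange every subgroup order divides 16. Divisors: 1, 2, 4, 8, 16.
Subgroups by order — order 1: 1; order 2: 1; order 4: 1; order 8: 1; order 16: 1.
Total: 1 + 1 + 1 + 1 + 1 = 5.

5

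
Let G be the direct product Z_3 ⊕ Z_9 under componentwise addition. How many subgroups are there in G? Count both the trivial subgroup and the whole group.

10

|G| = 27, so by Lagrange every subgroup order divides 27. Divisors: 1, 3, 9, 27.
Subgroups by order — order 1: 1; order 3: 4; order 9: 4; order 27: 1.
Total: 1 + 4 + 4 + 1 = 10.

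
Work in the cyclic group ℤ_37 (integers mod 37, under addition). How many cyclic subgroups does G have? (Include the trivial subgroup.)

Group the elements of G by the cyclic subgroup they generate; each cyclic subgroup of order d accounts for φ(d) elements.
Cyclic subgroups by order — order 1: 1; order 37: 1.
Total: 2.

2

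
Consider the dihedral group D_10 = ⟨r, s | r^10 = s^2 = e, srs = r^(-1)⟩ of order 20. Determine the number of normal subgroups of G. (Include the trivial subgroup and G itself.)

7

G has 22 subgroups. Checking conjugation-invariance by order — order 1: 1/1 normal; order 2: 1/11 normal; order 4: 0/5 normal; order 5: 1/1 normal; order 10: 3/3 normal; order 20: 1/1 normal.
Total normal subgroups: 7.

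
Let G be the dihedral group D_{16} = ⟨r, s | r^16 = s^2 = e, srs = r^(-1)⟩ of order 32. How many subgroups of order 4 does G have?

|G| = 32 and 4 | 32, so subgroups of order 4 are possible by Lagrange.
The subgroups of order 4 are: {e, r^8, r^2s, r^10s}; {e, r^8, r^3s, r^11s}; {e, r^4, r^8, r^12}; {e, r^8, r^4s, r^12s}; … (9 in all).
So G has 9 subgroups of order 4.

9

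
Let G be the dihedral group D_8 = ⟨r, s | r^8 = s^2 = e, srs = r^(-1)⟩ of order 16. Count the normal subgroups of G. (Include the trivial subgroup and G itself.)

G has 19 subgroups. Checking conjugation-invariance by order — order 1: 1/1 normal; order 2: 1/9 normal; order 4: 1/5 normal; order 8: 3/3 normal; order 16: 1/1 normal.
Total normal subgroups: 7.

7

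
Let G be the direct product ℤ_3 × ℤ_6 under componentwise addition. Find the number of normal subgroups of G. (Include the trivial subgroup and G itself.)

G is abelian, so every subgroup is normal.
G has 12 subgroups in total, hence 12 normal subgroups.

12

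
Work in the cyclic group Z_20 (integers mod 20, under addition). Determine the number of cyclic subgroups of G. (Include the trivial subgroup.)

Group the elements of G by the cyclic subgroup they generate; each cyclic subgroup of order d accounts for φ(d) elements.
Cyclic subgroups by order — order 1: 1; order 2: 1; order 4: 1; order 5: 1; order 10: 1; order 20: 1.
Total: 6.

6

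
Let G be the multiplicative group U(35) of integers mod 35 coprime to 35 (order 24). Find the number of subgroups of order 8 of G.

1

|G| = 24 and 8 | 24, so subgroups of order 8 are possible by Lagrange.
The subgroups of order 8 are: {1, 6, 8, 13, 22, 27, 29, 34}.
So G has 1 subgroup of order 8.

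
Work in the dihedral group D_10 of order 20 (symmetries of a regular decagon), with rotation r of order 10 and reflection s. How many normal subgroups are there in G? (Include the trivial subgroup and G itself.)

7

G has 22 subgroups. Checking conjugation-invariance by order — order 1: 1/1 normal; order 2: 1/11 normal; order 4: 0/5 normal; order 5: 1/1 normal; order 10: 3/3 normal; order 20: 1/1 normal.
Total normal subgroups: 7.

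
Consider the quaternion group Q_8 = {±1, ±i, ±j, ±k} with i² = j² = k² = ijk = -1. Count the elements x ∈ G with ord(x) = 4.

The elements of order 4 are: i, -i, j, -j, k, -k.
That's 6.

6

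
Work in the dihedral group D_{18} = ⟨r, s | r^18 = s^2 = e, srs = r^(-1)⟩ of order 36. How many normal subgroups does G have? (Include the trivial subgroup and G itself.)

G has 45 subgroups. Checking conjugation-invariance by order — order 1: 1/1 normal; order 2: 1/19 normal; order 3: 1/1 normal; order 4: 0/9 normal; order 6: 1/7 normal; order 9: 1/1 normal; order 12: 0/3 normal; order 18: 3/3 normal; order 36: 1/1 normal.
Total normal subgroups: 9.

9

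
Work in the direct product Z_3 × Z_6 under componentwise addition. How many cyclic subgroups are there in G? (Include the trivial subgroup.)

Group the elements of G by the cyclic subgroup they generate; each cyclic subgroup of order d accounts for φ(d) elements.
Cyclic subgroups by order — order 1: 1; order 2: 1; order 3: 4; order 6: 4.
Total: 10.

10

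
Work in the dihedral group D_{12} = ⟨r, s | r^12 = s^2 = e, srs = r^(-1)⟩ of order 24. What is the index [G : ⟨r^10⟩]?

|⟨r^10⟩| = 6 and |G| = 24.
By Lagrange, [G : H] = |G|/|H| = 24/6 = 4.

4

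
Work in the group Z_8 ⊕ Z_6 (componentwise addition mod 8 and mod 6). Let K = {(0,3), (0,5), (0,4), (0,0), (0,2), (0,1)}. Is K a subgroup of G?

|K| = 6 divides |G| = 48, consistent with Lagrange.
K contains the identity, every element's inverse is in K, and K is closed under +: it is a subgroup.
In fact K = ⟨(0,1)⟩.

Yes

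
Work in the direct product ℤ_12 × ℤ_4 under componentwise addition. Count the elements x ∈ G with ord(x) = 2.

3

An element (a,b) has order lcm(ord(a), ord(b)); count pairs with lcm equal to 2.
Enumerating gives 3 such elements.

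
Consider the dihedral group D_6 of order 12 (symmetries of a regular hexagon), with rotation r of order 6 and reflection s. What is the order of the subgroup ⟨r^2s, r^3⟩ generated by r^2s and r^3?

|⟨r^2s⟩| = 2 and |⟨r^3⟩| = 2, so |H| is a multiple of lcm(2, 2) = 2 and divides |G| = 12.
Closing under the operation: H = {e, r^3, r^2s, r^5s}, so |H| = 4.

4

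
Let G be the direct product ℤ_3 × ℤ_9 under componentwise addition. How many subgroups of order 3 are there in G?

|G| = 27 and 3 | 27, so subgroups of order 3 are possible by Lagrange.
The subgroups of order 3 are: {(0,0), (0,3), (0,6)}; {(0,0), (1,0), (2,0)}; {(0,0), (1,3), (2,6)}; {(0,0), (1,6), (2,3)}.
So G has 4 subgroups of order 3.

4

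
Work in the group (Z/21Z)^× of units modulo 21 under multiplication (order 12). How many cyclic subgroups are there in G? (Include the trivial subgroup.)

8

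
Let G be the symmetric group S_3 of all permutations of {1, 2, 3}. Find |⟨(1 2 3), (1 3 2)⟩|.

|⟨(1 2 3)⟩| = 3 and |⟨(1 3 2)⟩| = 3, so |H| is a multiple of lcm(3, 3) = 3 and divides |G| = 6.
Closing under the operation: H = {e, (1 2 3), (1 3 2)}, so |H| = 3.

3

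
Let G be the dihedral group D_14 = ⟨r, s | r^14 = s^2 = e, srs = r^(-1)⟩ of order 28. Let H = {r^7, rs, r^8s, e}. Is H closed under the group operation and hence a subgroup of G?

Yes

|H| = 4 divides |G| = 28, consistent with Lagrange.
H contains the identity, every element's inverse is in H, and H is closed under ·: it is a subgroup.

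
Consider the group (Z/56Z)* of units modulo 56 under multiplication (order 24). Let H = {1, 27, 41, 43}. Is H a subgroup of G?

Yes

|H| = 4 divides |G| = 24, consistent with Lagrange.
H contains the identity, every element's inverse is in H, and H is closed under ·: it is a subgroup.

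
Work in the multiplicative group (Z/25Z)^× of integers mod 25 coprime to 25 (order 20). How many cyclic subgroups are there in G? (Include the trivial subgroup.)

6

Each element a generates a cyclic subgroup ⟨a⟩; distinct elements may generate the same one (a cyclic group of order d has φ(d) generators).
Cyclic subgroups by order — order 1: 1; order 2: 1; order 4: 1; order 5: 1; order 10: 1; order 20: 1.
Total: 6.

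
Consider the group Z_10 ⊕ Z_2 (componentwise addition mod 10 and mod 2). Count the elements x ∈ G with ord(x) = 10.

An element (a,b) has order lcm(ord(a), ord(b)); count pairs with lcm equal to 10.
Enumerating gives 12 such elements.

12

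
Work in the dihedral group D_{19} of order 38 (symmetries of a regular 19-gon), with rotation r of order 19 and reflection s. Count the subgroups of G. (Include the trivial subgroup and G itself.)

|G| = 38, so by Lagrange every subgroup order divides 38. Divisors: 1, 2, 19, 38.
Subgroups by order — order 1: 1; order 2: 19; order 19: 1; order 38: 1.
Total: 1 + 19 + 1 + 1 = 22.

22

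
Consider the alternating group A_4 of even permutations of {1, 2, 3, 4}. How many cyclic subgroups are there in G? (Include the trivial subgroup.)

8

A cyclic subgroup of order d is generated by each of its φ(d) elements of order d, so the cyclic subgroups of order d number (#elements of order d)/φ(d).
Cyclic subgroups by order — order 1: 1; order 2: 3; order 3: 4.
Total: 8.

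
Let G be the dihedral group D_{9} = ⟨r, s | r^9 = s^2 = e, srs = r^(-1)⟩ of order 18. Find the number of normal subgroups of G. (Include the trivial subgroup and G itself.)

G has 16 subgroups. Checking conjugation-invariance by order — order 1: 1/1 normal; order 2: 0/9 normal; order 3: 1/1 normal; order 6: 0/3 normal; order 9: 1/1 normal; order 18: 1/1 normal.
Total normal subgroups: 4.

4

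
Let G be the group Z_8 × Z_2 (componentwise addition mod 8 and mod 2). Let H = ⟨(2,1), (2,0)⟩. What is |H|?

8

|⟨(2,1)⟩| = 4 and |⟨(2,0)⟩| = 4, so |H| is a multiple of lcm(4, 4) = 4 and divides |G| = 16.
Closing under the operation: H = {(0,0), (0,1), (2,0), (2,1), (4,0), (4,1), (6,0), (6,1)}, so |H| = 8.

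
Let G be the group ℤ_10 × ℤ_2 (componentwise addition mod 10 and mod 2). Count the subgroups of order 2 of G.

|G| = 20 and 2 | 20, so subgroups of order 2 are possible by Lagrange.
The subgroups of order 2 are: {(0,0), (0,1)}; {(0,0), (5,0)}; {(0,0), (5,1)}.
So G has 3 subgroups of order 2.

3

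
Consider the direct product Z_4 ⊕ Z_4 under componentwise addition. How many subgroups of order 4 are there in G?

7

|G| = 16 and 4 | 16, so subgroups of order 4 are possible by Lagrange.
The subgroups of order 4 are: {(0,0), (0,1), (0,2), (0,3)}; {(0,0), (0,2), (2,0), (2,2)}; {(0,0), (0,2), (2,1), (2,3)}; {(0,0), (1,0), (2,0), (3,0)}; … (7 in all).
So G has 7 subgroups of order 4.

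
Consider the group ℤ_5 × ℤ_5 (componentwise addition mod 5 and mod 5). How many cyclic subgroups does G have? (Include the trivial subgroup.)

7

A cyclic subgroup of order d is generated by each of its φ(d) elements of order d, so the cyclic subgroups of order d number (#elements of order d)/φ(d).
Cyclic subgroups by order — order 1: 1; order 5: 6.
Total: 7.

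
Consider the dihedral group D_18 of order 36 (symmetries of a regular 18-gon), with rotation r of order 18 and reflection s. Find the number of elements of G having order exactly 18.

6

The elements of order 18 are: r, r^5, r^7, r^11, r^13, r^17.
That's 6.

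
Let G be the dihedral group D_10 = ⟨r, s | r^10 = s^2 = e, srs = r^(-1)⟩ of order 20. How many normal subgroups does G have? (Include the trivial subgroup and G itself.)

7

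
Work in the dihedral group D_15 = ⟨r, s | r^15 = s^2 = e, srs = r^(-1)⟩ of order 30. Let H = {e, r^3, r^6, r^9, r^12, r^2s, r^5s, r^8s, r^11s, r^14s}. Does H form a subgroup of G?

|H| = 10 divides |G| = 30, consistent with Lagrange.
H contains the identity, every element's inverse is in H, and H is closed under ·: it is a subgroup.

Yes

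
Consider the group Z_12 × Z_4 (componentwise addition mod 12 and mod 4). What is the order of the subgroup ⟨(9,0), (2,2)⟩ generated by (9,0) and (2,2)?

|⟨(9,0)⟩| = 4 and |⟨(2,2)⟩| = 6, so |H| is a multiple of lcm(4, 6) = 12 and divides |G| = 48.
Closing under the operation: H = {(0,0), (0,2), (1,0), (1,2), (2,0), (2,2), (3,0), (3,2), (4,0), (4,2), (5,0), (5,2), (6,0), (6,2), (7,0), (7,2), (8,0), (8,2), (9,0), (9,2), (10,0), (10,2), (11,0), (11,2)}, so |H| = 24.

24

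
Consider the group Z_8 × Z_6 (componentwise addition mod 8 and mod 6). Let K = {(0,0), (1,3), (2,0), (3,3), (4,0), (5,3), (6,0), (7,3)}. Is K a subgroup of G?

Yes

|K| = 8 divides |G| = 48, consistent with Lagrange.
K contains the identity, every element's inverse is in K, and K is closed under +: it is a subgroup.
In fact K = ⟨(7,3)⟩.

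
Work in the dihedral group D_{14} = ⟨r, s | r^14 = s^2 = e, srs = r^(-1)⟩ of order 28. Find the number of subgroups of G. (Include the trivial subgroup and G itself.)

28

|G| = 28, so by Lagrange every subgroup order divides 28. Divisors: 1, 2, 4, 7, 14, 28.
Subgroups by order — order 1: 1; order 2: 15; order 4: 7; order 7: 1; order 14: 3; order 28: 1.
Total: 1 + 15 + 7 + 1 + 3 + 1 = 28.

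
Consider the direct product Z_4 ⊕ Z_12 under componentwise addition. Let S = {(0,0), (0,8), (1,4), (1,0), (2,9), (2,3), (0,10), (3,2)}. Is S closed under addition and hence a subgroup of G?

No

(0,10) ∈ S but its inverse (0,2) ∉ S, so S is not a subgroup.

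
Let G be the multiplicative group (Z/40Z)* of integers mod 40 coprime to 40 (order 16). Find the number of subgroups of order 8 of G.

|G| = 16 and 8 | 16, so subgroups of order 8 are possible by Lagrange.
The subgroups of order 8 are: {1, 7, 9, 11, 13, 19, 23, 37}; {1, 3, 9, 11, 17, 19, 27, 33}; {1, 9, 11, 19, 21, 29, 31, 39}; {1, 9, 13, 17, 21, 29, 33, 37}; … (7 in all).
So G has 7 subgroups of order 8.

7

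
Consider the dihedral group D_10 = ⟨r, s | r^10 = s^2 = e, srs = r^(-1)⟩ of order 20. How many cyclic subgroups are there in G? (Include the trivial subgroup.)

A cyclic subgroup of order d is generated by each of its φ(d) elements of order d, so the cyclic subgroups of order d number (#elements of order d)/φ(d).
Cyclic subgroups by order — order 1: 1; order 2: 11; order 5: 1; order 10: 1.
Total: 14.

14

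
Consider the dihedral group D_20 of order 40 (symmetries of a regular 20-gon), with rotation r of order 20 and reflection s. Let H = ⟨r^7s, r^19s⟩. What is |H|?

10

|⟨r^7s⟩| = 2 and |⟨r^19s⟩| = 2, so |H| is a multiple of lcm(2, 2) = 2 and divides |G| = 40.
Closing under the operation: H = {e, r^4, r^8, r^12, r^16, r^3s, r^7s, r^11s, r^15s, r^19s}, so |H| = 10.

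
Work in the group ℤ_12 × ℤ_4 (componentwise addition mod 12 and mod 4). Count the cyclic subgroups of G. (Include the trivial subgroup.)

20

A cyclic subgroup of order d is generated by each of its φ(d) elements of order d, so the cyclic subgroups of order d number (#elements of order d)/φ(d).
Cyclic subgroups by order — order 1: 1; order 2: 3; order 3: 1; order 4: 6; order 6: 3; order 12: 6.
Total: 20.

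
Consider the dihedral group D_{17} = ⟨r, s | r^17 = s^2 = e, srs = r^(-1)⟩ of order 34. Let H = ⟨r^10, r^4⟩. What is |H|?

17

|⟨r^10⟩| = 17 and |⟨r^4⟩| = 17, so |H| is a multiple of lcm(17, 17) = 17 and divides |G| = 34.
Closing under the operation: H = {e, r, r^2, r^3, r^4, r^5, r^6, r^7, r^8, r^9, r^10, r^11, r^12, r^13, r^14, r^15, r^16}, so |H| = 17.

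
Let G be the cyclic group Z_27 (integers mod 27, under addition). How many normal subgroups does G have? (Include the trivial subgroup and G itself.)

G is abelian, so every subgroup is normal.
G has 4 subgroups in total, hence 4 normal subgroups.

4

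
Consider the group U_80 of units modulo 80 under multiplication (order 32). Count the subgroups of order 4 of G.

|G| = 32 and 4 | 32, so subgroups of order 4 are possible by Lagrange.
The subgroups of order 4 are: {1, 11, 41, 51}; {1, 9, 13, 37}; {1, 17, 33, 49}; {1, 19, 41, 59}; … (19 in all).
So G has 19 subgroups of order 4.

19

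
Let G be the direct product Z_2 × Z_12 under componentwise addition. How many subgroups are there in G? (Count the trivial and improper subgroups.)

16

|G| = 24, so by Lagrange every subgroup order divides 24. Divisors: 1, 2, 3, 4, 6, 8, 12, 24.
Subgroups by order — order 1: 1; order 2: 3; order 3: 1; order 4: 3; order 6: 3; order 8: 1; order 12: 3; order 24: 1.
Total: 1 + 3 + 1 + 3 + 3 + 1 + 3 + 1 = 16.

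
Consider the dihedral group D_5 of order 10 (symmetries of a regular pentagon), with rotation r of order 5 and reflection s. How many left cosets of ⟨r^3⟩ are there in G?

|⟨r^3⟩| = 5 and |G| = 10.
By Lagrange, [G : H] = |G|/|H| = 10/5 = 2.

2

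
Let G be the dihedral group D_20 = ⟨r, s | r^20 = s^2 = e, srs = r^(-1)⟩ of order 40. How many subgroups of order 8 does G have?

5

|G| = 40 and 8 | 40, so subgroups of order 8 are possible by Lagrange.
The subgroups of order 8 are: {e, r^5, r^10, r^15, s, r^5s, r^10s, r^15s}; {e, r^5, r^10, r^15, rs, r^6s, r^11s, r^16s}; {e, r^5, r^10, r^15, r^2s, r^7s, r^12s, r^17s}; {e, r^5, r^10, r^15, r^3s, r^8s, r^13s, r^18s}; … (5 in all).
So G has 5 subgroups of order 8.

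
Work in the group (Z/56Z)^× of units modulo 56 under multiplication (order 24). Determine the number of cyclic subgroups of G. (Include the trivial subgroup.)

16

Group the elements of G by the cyclic subgroup they generate; each cyclic subgroup of order d accounts for φ(d) elements.
Cyclic subgroups by order — order 1: 1; order 2: 7; order 3: 1; order 6: 7.
Total: 16.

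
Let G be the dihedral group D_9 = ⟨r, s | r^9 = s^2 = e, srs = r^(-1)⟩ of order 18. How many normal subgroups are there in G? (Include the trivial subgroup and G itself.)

G has 16 subgroups. Checking conjugation-invariance by order — order 1: 1/1 normal; order 2: 0/9 normal; order 3: 1/1 normal; order 6: 0/3 normal; order 9: 1/1 normal; order 18: 1/1 normal.
Total normal subgroups: 4.

4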